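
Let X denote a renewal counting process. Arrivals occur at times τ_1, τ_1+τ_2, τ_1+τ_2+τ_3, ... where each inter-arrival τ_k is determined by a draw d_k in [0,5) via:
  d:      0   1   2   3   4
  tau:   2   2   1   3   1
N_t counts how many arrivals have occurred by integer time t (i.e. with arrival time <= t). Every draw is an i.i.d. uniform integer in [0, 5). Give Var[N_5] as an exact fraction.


5925076/9765625

Inter-arrival values over d=0..4: [2, 2, 1, 3, 1]
Each d has probability 1/5, so the pmf of τ is: f(1) = 2/5, f(2) = 2/5, f(3) = 1/5
Let p_n(j) = P(N_n = j), with p_0 = [1]. Condition on τ_1: p_n(0) = P(τ > n), and for j >= 1, p_n(j) = Σ_{k<=n} f(k)·p_{n−k}(j−1)
p_1 = [3/5, 2/5]  (j = 0..1)
p_2 = [1/5, 16/25, 4/25]  (j = 0..2)
p_3 = [0, 13/25, 52/125, 8/125]  (j = 0..3)
p_4 = [0, 1/5, 68/125, 144/625, 16/625]  (j = 0..4)
p_5 = [0, 1/25, 52/125, 52/125, 368/3125, 32/3125]  (j = 0..5)
E[N_5] = Σ j·p_5(j) = 8257/3125;  E[N_5²] = Σ j²·p_5(j) = 23713/3125
Var[N_5] = 23713/3125 − (8257/3125)² = 5925076/9765625


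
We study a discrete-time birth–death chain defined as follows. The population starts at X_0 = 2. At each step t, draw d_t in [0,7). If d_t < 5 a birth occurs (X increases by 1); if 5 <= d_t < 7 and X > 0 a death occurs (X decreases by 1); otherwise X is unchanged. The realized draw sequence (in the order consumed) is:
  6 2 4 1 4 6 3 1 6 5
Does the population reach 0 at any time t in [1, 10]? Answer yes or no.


t=0: X=2, d=6 → death, X_1=1
t=1: X=1, d=2 → birth, X_2=2
t=2: X=2, d=4 → birth, X_3=3
t=3: X=3, d=1 → birth, X_4=4
t=4: X=4, d=4 → birth, X_5=5
t=5: X=5, d=6 → death, X_6=4
t=6: X=4, d=3 → birth, X_7=5
t=7: X=5, d=1 → birth, X_8=6
t=8: X=6, d=6 → death, X_9=5
t=9: X=5, d=5 → death, X_10=4

no


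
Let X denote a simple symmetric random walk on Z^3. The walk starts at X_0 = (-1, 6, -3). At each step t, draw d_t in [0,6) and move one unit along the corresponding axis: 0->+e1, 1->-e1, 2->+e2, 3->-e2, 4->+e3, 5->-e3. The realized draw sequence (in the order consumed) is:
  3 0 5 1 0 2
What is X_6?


t=0: X=(-1, 6, -3), d=3 → -e2, X_1=(-1, 5, -3)
t=1: X=(-1, 5, -3), d=0 → +e1, X_2=(0, 5, -3)
t=2: X=(0, 5, -3), d=5 → -e3, X_3=(0, 5, -4)
t=3: X=(0, 5, -4), d=1 → -e1, X_4=(-1, 5, -4)
t=4: X=(-1, 5, -4), d=0 → +e1, X_5=(0, 5, -4)
t=5: X=(0, 5, -4), d=2 → +e2, X_6=(0, 6, -4)

(0, 6, -4)


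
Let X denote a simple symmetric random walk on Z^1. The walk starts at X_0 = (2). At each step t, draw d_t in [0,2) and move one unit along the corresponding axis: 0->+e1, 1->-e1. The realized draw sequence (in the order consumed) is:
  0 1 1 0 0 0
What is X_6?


t=0: X=(2), d=0 → +e1, X_1=(3)
t=1: X=(3), d=1 → -e1, X_2=(2)
t=2: X=(2), d=1 → -e1, X_3=(1)
t=3: X=(1), d=0 → +e1, X_4=(2)
t=4: X=(2), d=0 → +e1, X_5=(3)
t=5: X=(3), d=0 → +e1, X_6=(4)

(4)


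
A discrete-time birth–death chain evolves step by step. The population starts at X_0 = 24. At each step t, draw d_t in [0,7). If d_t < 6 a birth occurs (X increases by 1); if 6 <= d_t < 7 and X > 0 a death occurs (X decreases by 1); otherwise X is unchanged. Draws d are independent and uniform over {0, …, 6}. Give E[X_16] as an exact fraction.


X can drop by at most 1 per step and X_0 = 24 > T = 16, so X_t >= 24 − t >= 8 > 0 for every t <= 16: the floor at 0 (the 'and X > 0' condition) never binds. Hence X_16 = X_0 + Σ_{t<16} Y_t with i.i.d. increments Y_t = y(d_t) ∈ {+1, −1, 0}.
Outcome values over d=0..6: [1, 1, 1, 1, 1, 1, -1]
Σy = 5, Σy² = 7, M = 7
μ = 5/7 = 5/7,  σ² = 7/7 − (5/7)² = 24/49
E[X_16] = 24 + 16·(5/7) = 248/7

248/7


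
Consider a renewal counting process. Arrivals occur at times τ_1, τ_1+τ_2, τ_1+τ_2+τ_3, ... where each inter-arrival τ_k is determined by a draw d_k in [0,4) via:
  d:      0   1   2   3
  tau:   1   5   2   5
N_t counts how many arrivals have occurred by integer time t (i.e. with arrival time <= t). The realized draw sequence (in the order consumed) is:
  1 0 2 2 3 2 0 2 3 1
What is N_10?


draw d_1=1: τ_1=5, arrival time A_1=5
draw d_2=0: τ_2=1, arrival time A_2=6
draw d_3=2: τ_3=2, arrival time A_3=8
draw d_4=2: τ_4=2, arrival time A_4=10
draw d_5=3: τ_5=5, arrival time A_5=15
draw d_6=2: τ_6=2, arrival time A_6=17
draw d_7=0: τ_7=1, arrival time A_7=18
draw d_8=2: τ_8=2, arrival time A_8=20
draw d_9=3: τ_9=5, arrival time A_9=25
draw d_10=1: τ_10=5, arrival time A_10=30
N_t over t=0..10: 0:0 1:0 2:0 3:0 4:0 5:1 6:2 7:2 8:3 9:3 10:4

4


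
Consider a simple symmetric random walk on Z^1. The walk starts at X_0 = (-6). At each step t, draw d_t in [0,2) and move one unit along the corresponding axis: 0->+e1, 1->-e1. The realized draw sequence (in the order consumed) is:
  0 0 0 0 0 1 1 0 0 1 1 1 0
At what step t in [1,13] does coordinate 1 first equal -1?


t=0: X=(-6), d=0 → +e1, X_1=(-5)
t=1: X=(-5), d=0 → +e1, X_2=(-4)
t=2: X=(-4), d=0 → +e1, X_3=(-3)
t=3: X=(-3), d=0 → +e1, X_4=(-2)
t=4: X=(-2), d=0 → +e1, X_5=(-1)
t=5: X=(-1), d=1 → -e1, X_6=(-2)
t=6: X=(-2), d=1 → -e1, X_7=(-3)
t=7: X=(-3), d=0 → +e1, X_8=(-2)
t=8: X=(-2), d=0 → +e1, X_9=(-1)
t=9: X=(-1), d=1 → -e1, X_10=(-2)
t=10: X=(-2), d=1 → -e1, X_11=(-3)
t=11: X=(-3), d=1 → -e1, X_12=(-4)
t=12: X=(-4), d=0 → +e1, X_13=(-3)

5


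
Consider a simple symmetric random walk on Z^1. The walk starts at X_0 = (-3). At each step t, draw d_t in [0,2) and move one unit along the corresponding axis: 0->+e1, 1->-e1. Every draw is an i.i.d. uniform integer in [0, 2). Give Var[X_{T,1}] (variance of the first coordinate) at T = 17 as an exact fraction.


17

Outcome values over d=0..1: [1, -1]
Σy = 0, Σy² = 2, M = 2
μ = 0/2 = 0,  σ² = 2/2 − (0)² = 1
Independent increments: Var[X_17] = 17·σ² = 17·(1) = 17


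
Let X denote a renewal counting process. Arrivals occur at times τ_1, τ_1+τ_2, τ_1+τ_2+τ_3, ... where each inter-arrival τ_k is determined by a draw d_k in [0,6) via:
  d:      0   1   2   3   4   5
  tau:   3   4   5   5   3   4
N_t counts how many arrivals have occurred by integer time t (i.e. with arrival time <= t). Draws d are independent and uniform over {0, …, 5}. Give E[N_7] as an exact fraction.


Inter-arrival values over d=0..5: [3, 4, 5, 5, 3, 4]
Each d has probability 1/6, so the pmf of τ is: f(3) = 1/3, f(4) = 1/3, f(5) = 1/3
Renewal equation for m(n) = E[N_n]: condition on τ_1 = k (if k <= n, one arrival plus a fresh copy on the remaining n−k steps): m(n) = F(n) + Σ_{k<=n} f(k)·m(n−k), where F(n) = P(τ <= n) and m(0) = 0
m(1) = F(1) = 0
m(2) = F(2) = 0
m(3) = F(3) = 1/3
m(4) = F(4) = 2/3
m(5) = F(5) = 1
m(6) = F(6) + f(3)·m(3) = 1 + 1/3·1/3 = 10/9
m(7) = F(7) + f(3)·m(4) + f(4)·m(3) = 1 + 1/3·2/3 + 1/3·1/3 = 4/3
E[N_7] = m(7) = 4/3

4/3


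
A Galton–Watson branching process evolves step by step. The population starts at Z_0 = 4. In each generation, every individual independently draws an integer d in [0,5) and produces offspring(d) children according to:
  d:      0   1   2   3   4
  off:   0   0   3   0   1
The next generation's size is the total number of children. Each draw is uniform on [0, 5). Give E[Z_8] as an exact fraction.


Outcome values over d=0..4: [0, 0, 3, 0, 1]
Σy = 4, Σy² = 10, M = 5
μ = 4/5 = 4/5,  σ² = 10/5 − (4/5)² = 34/25
E[Z_0] = 4
E[Z_1] = 4/5·E[Z_0] = 16/5
E[Z_2] = 4/5·E[Z_1] = 64/25
E[Z_3] = 4/5·E[Z_2] = 256/125
E[Z_4] = 4/5·E[Z_3] = 1024/625
E[Z_5] = 4/5·E[Z_4] = 4096/3125
E[Z_6] = 4/5·E[Z_5] = 16384/15625
E[Z_7] = 4/5·E[Z_6] = 65536/78125
E[Z_8] = 4/5·E[Z_7] = 262144/390625

262144/390625


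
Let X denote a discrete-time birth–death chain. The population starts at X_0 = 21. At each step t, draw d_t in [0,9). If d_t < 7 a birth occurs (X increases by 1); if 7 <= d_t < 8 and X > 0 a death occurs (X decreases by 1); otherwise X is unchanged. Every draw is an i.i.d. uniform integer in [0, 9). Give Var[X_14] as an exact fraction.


56/9

X can drop by at most 1 per step and X_0 = 21 > T = 14, so X_t >= 21 − t >= 7 > 0 for every t <= 14: the floor at 0 (the 'and X > 0' condition) never binds. Hence X_14 = X_0 + Σ_{t<14} Y_t with i.i.d. increments Y_t = y(d_t) ∈ {+1, −1, 0}.
Outcome values over d=0..8: [1, 1, 1, 1, 1, 1, 1, -1, 0]
Σy = 6, Σy² = 8, M = 9
μ = 6/9 = 2/3,  σ² = 8/9 − (2/3)² = 4/9
Independent increments: Var[X_14] = 14·σ² = 14·(4/9) = 56/9


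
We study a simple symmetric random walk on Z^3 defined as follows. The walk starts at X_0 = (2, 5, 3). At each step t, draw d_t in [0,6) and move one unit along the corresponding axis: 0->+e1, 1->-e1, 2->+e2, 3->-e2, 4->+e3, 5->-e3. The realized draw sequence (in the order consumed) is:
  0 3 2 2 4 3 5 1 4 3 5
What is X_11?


(2, 4, 3)

t=0: X=(2, 5, 3), d=0 → +e1, X_1=(3, 5, 3)
t=1: X=(3, 5, 3), d=3 → -e2, X_2=(3, 4, 3)
t=2: X=(3, 4, 3), d=2 → +e2, X_3=(3, 5, 3)
t=3: X=(3, 5, 3), d=2 → +e2, X_4=(3, 6, 3)
t=4: X=(3, 6, 3), d=4 → +e3, X_5=(3, 6, 4)
t=5: X=(3, 6, 4), d=3 → -e2, X_6=(3, 5, 4)
t=6: X=(3, 5, 4), d=5 → -e3, X_7=(3, 5, 3)
t=7: X=(3, 5, 3), d=1 → -e1, X_8=(2, 5, 3)
t=8: X=(2, 5, 3), d=4 → +e3, X_9=(2, 5, 4)
t=9: X=(2, 5, 4), d=3 → -e2, X_10=(2, 4, 4)
t=10: X=(2, 4, 4), d=5 → -e3, X_11=(2, 4, 3)


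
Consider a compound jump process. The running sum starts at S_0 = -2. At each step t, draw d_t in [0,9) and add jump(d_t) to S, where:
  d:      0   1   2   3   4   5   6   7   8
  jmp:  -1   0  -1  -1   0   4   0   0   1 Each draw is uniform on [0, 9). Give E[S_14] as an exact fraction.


10/9

Outcome values over d=0..8: [-1, 0, -1, -1, 0, 4, 0, 0, 1]
Σy = 2, Σy² = 20, M = 9
μ = 2/9 = 2/9,  σ² = 20/9 − (2/9)² = 176/81
E[S_14] = -2 + 14·(2/9) = 10/9


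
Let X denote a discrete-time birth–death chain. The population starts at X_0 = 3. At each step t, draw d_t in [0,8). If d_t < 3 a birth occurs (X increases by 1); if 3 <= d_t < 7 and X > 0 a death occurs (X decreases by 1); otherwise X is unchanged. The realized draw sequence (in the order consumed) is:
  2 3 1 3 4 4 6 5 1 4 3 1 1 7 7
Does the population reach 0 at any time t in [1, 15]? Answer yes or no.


t=0: X=3, d=2 → birth, X_1=4
t=1: X=4, d=3 → death, X_2=3
t=2: X=3, d=1 → birth, X_3=4
t=3: X=4, d=3 → death, X_4=3
t=4: X=3, d=4 → death, X_5=2
t=5: X=2, d=4 → death, X_6=1
t=6: X=1, d=6 → death, X_7=0
t=7: X=0, d=5 → hold, X_8=0
t=8: X=0, d=1 → birth, X_9=1
t=9: X=1, d=4 → death, X_10=0
t=10: X=0, d=3 → hold, X_11=0
t=11: X=0, d=1 → birth, X_12=1
t=12: X=1, d=1 → birth, X_13=2
t=13: X=2, d=7 → hold, X_14=2
t=14: X=2, d=7 → hold, X_15=2

yes


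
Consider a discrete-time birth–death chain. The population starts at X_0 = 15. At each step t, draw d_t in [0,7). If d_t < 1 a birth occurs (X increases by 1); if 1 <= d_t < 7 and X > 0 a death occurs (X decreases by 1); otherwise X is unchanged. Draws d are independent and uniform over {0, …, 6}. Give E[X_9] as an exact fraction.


60/7

X can drop by at most 1 per step and X_0 = 15 > T = 9, so X_t >= 15 − t >= 6 > 0 for every t <= 9: the floor at 0 (the 'and X > 0' condition) never binds. Hence X_9 = X_0 + Σ_{t<9} Y_t with i.i.d. increments Y_t = y(d_t) ∈ {+1, −1, 0}.
Outcome values over d=0..6: [1, -1, -1, -1, -1, -1, -1]
Σy = -5, Σy² = 7, M = 7
μ = -5/7 = -5/7,  σ² = 7/7 − (-5/7)² = 24/49
E[X_9] = 15 + 9·(-5/7) = 60/7


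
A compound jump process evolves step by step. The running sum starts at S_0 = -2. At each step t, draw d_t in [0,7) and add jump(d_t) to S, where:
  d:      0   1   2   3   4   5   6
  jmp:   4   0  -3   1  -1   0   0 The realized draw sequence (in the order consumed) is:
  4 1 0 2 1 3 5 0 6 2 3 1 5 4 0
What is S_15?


4

t=0: S=-2, d=4, jump=-1, S_1=-3
t=1: S=-3, d=1, jump=0, S_2=-3
t=2: S=-3, d=0, jump=4, S_3=1
t=3: S=1, d=2, jump=-3, S_4=-2
t=4: S=-2, d=1, jump=0, S_5=-2
t=5: S=-2, d=3, jump=1, S_6=-1
t=6: S=-1, d=5, jump=0, S_7=-1
t=7: S=-1, d=0, jump=4, S_8=3
t=8: S=3, d=6, jump=0, S_9=3
t=9: S=3, d=2, jump=-3, S_10=0
t=10: S=0, d=3, jump=1, S_11=1
t=11: S=1, d=1, jump=0, S_12=1
t=12: S=1, d=5, jump=0, S_13=1
t=13: S=1, d=4, jump=-1, S_14=0
t=14: S=0, d=0, jump=4, S_15=4


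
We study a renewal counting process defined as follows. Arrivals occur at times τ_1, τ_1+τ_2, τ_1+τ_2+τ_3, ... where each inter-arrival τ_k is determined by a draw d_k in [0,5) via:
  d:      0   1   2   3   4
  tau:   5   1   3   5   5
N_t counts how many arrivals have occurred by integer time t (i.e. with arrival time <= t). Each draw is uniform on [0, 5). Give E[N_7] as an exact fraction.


Inter-arrival values over d=0..4: [5, 1, 3, 5, 5]
Each d has probability 1/5, so the pmf of τ is: f(1) = 1/5, f(3) = 1/5, f(5) = 3/5
Renewal equation for m(n) = E[N_n]: condition on τ_1 = k (if k <= n, one arrival plus a fresh copy on the remaining n−k steps): m(n) = F(n) + Σ_{k<=n} f(k)·m(n−k), where F(n) = P(τ <= n) and m(0) = 0
m(1) = F(1) = 1/5
m(2) = F(2) + f(1)·m(1) = 1/5 + 1/5·1/5 = 6/25
m(3) = F(3) + f(1)·m(2) = 2/5 + 1/5·6/25 = 56/125
m(4) = F(4) + f(1)·m(3) + f(3)·m(1) = 2/5 + 1/5·56/125 + 1/5·1/5 = 331/625
m(5) = F(5) + f(1)·m(4) + f(3)·m(2) = 1 + 1/5·331/625 + 1/5·6/25 = 3606/3125
m(6) = F(6) + f(1)·m(5) + f(3)·m(3) + f(5)·m(1) = 1 + 1/5·3606/3125 + 1/5·56/125 + 3/5·1/5 = 22506/15625
m(7) = F(7) + f(1)·m(6) + f(3)·m(4) + f(5)·m(2) = 1 + 1/5·22506/15625 + 1/5·331/625 + 3/5·6/25 = 120156/78125
E[N_7] = m(7) = 120156/78125

120156/78125


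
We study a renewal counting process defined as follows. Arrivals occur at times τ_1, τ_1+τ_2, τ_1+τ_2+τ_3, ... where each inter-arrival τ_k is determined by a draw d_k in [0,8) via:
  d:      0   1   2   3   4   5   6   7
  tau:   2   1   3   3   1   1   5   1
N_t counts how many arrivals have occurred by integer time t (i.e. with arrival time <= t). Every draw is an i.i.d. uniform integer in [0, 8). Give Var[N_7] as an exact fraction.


Inter-arrival values over d=0..7: [2, 1, 3, 3, 1, 1, 5, 1]
Each d has probability 1/8, so the pmf of τ is: f(1) = 1/2, f(2) = 1/8, f(3) = 1/4, f(5) = 1/8
Let p_n(j) = P(N_n = j), with p_0 = [1]. Condition on τ_1: p_n(0) = P(τ > n), and for j >= 1, p_n(j) = Σ_{k<=n} f(k)·p_{n−k}(j−1)
p_1 = [1/2, 1/2]  (j = 0..1)
p_2 = [3/8, 3/8, 1/4]  (j = 0..2)
p_3 = [1/8, 1/2, 1/4, 1/8]  (j = 0..3)
p_4 = [1/8, 15/64, 27/64, 5/32, 1/16]  (j = 0..4)
p_5 = [0, 19/64, 35/128, 39/128, 3/32, 1/32]  (j = 0..5)
p_6 = [0, 7/64, 187/512, 129/512, 13/64, 7/128, 1/64]  (j = 0..6)
p_7 = [0, 5/64, 101/512, 181/512, 13/64, 33/256, 1/32, 1/128]  (j = 0..7)
E[N_7] = Σ j·p_7(j) = 1655/512;  E[N_7²] = Σ j²·p_7(j) = 6159/512
Var[N_7] = 6159/512 − (1655/512)² = 414383/262144

414383/262144


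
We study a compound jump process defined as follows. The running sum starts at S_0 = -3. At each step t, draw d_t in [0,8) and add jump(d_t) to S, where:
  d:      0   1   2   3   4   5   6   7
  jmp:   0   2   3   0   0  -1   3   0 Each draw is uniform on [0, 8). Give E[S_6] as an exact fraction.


Outcome values over d=0..7: [0, 2, 3, 0, 0, -1, 3, 0]
Σy = 7, Σy² = 23, M = 8
μ = 7/8 = 7/8,  σ² = 23/8 − (7/8)² = 135/64
E[S_6] = -3 + 6·(7/8) = 9/4

9/4


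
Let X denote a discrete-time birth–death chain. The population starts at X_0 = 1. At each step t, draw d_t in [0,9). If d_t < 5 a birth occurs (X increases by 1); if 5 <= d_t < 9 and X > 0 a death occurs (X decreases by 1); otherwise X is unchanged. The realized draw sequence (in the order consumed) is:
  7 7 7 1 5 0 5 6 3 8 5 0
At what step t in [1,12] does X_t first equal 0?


t=0: X=1, d=7 → death, X_1=0
t=1: X=0, d=7 → hold, X_2=0
t=2: X=0, d=7 → hold, X_3=0
t=3: X=0, d=1 → birth, X_4=1
t=4: X=1, d=5 → death, X_5=0
t=5: X=0, d=0 → birth, X_6=1
t=6: X=1, d=5 → death, X_7=0
t=7: X=0, d=6 → hold, X_8=0
t=8: X=0, d=3 → birth, X_9=1
t=9: X=1, d=8 → death, X_10=0
t=10: X=0, d=5 → hold, X_11=0
t=11: X=0, d=0 → birth, X_12=1

1


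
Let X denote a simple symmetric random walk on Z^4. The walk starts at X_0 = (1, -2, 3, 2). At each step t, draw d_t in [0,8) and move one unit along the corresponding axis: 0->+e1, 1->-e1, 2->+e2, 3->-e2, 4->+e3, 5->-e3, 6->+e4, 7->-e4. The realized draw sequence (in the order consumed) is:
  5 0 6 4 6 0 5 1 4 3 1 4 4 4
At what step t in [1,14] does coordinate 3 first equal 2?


1

t=0: X=(1, -2, 3, 2), d=5 → -e3, X_1=(1, -2, 2, 2)
t=1: X=(1, -2, 2, 2), d=0 → +e1, X_2=(2, -2, 2, 2)
t=2: X=(2, -2, 2, 2), d=6 → +e4, X_3=(2, -2, 2, 3)
t=3: X=(2, -2, 2, 3), d=4 → +e3, X_4=(2, -2, 3, 3)
t=4: X=(2, -2, 3, 3), d=6 → +e4, X_5=(2, -2, 3, 4)
t=5: X=(2, -2, 3, 4), d=0 → +e1, X_6=(3, -2, 3, 4)
t=6: X=(3, -2, 3, 4), d=5 → -e3, X_7=(3, -2, 2, 4)
t=7: X=(3, -2, 2, 4), d=1 → -e1, X_8=(2, -2, 2, 4)
t=8: X=(2, -2, 2, 4), d=4 → +e3, X_9=(2, -2, 3, 4)
t=9: X=(2, -2, 3, 4), d=3 → -e2, X_10=(2, -3, 3, 4)
t=10: X=(2, -3, 3, 4), d=1 → -e1, X_11=(1, -3, 3, 4)
t=11: X=(1, -3, 3, 4), d=4 → +e3, X_12=(1, -3, 4, 4)
t=12: X=(1, -3, 4, 4), d=4 → +e3, X_13=(1, -3, 5, 4)
t=13: X=(1, -3, 5, 4), d=4 → +e3, X_14=(1, -3, 6, 4)


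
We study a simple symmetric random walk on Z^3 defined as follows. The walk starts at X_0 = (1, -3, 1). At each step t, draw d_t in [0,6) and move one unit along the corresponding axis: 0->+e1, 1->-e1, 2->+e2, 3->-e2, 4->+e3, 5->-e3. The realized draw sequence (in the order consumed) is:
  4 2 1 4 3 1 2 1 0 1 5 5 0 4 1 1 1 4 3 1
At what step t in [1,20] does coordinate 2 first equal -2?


2

t=0: X=(1, -3, 1), d=4 → +e3, X_1=(1, -3, 2)
t=1: X=(1, -3, 2), d=2 → +e2, X_2=(1, -2, 2)
t=2: X=(1, -2, 2), d=1 → -e1, X_3=(0, -2, 2)
t=3: X=(0, -2, 2), d=4 → +e3, X_4=(0, -2, 3)
t=4: X=(0, -2, 3), d=3 → -e2, X_5=(0, -3, 3)
t=5: X=(0, -3, 3), d=1 → -e1, X_6=(-1, -3, 3)
t=6: X=(-1, -3, 3), d=2 → +e2, X_7=(-1, -2, 3)
t=7: X=(-1, -2, 3), d=1 → -e1, X_8=(-2, -2, 3)
t=8: X=(-2, -2, 3), d=0 → +e1, X_9=(-1, -2, 3)
t=9: X=(-1, -2, 3), d=1 → -e1, X_10=(-2, -2, 3)
t=10: X=(-2, -2, 3), d=5 → -e3, X_11=(-2, -2, 2)
t=11: X=(-2, -2, 2), d=5 → -e3, X_12=(-2, -2, 1)
t=12: X=(-2, -2, 1), d=0 → +e1, X_13=(-1, -2, 1)
t=13: X=(-1, -2, 1), d=4 → +e3, X_14=(-1, -2, 2)
t=14: X=(-1, -2, 2), d=1 → -e1, X_15=(-2, -2, 2)
t=15: X=(-2, -2, 2), d=1 → -e1, X_16=(-3, -2, 2)
t=16: X=(-3, -2, 2), d=1 → -e1, X_17=(-4, -2, 2)
t=17: X=(-4, -2, 2), d=4 → +e3, X_18=(-4, -2, 3)
t=18: X=(-4, -2, 3), d=3 → -e2, X_19=(-4, -3, 3)
t=19: X=(-4, -3, 3), d=1 → -e1, X_20=(-5, -3, 3)


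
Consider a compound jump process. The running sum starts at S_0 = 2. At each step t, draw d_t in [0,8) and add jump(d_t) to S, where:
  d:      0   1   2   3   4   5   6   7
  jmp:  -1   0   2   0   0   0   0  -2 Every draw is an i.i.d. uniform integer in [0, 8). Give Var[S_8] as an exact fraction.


Outcome values over d=0..7: [-1, 0, 2, 0, 0, 0, 0, -2]
Σy = -1, Σy² = 9, M = 8
μ = -1/8 = -1/8,  σ² = 9/8 − (-1/8)² = 71/64
Independent increments: Var[S_8] = 8·σ² = 8·(71/64) = 71/8

71/8


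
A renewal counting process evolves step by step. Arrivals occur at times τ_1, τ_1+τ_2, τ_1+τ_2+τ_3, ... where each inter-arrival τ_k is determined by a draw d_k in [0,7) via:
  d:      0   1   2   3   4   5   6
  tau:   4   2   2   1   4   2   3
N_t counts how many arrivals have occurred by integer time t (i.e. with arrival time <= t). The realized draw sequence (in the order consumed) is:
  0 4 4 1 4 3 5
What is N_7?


draw d_1=0: τ_1=4, arrival time A_1=4
draw d_2=4: τ_2=4, arrival time A_2=8
draw d_3=4: τ_3=4, arrival time A_3=12
draw d_4=1: τ_4=2, arrival time A_4=14
draw d_5=4: τ_5=4, arrival time A_5=18
draw d_6=3: τ_6=1, arrival time A_6=19
draw d_7=5: τ_7=2, arrival time A_7=21
N_t over t=0..7: 0:0 1:0 2:0 3:0 4:1 5:1 6:1 7:1

1


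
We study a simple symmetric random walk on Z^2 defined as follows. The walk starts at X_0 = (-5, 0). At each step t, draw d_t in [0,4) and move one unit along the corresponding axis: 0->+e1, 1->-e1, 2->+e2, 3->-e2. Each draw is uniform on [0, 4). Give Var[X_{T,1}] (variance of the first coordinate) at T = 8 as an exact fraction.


Outcome values over d=0..3: [1, -1, 0, 0]
Σy = 0, Σy² = 2, M = 4
μ = 0/4 = 0,  σ² = 2/4 − (0)² = 1/2
Independent increments: Var[X_8] = 8·σ² = 8·(1/2) = 4

4


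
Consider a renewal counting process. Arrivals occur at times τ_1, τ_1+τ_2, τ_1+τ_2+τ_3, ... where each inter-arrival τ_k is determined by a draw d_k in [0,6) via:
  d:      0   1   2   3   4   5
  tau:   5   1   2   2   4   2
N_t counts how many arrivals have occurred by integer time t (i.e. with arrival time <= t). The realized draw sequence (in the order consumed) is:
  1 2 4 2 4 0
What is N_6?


2

draw d_1=1: τ_1=1, arrival time A_1=1
draw d_2=2: τ_2=2, arrival time A_2=3
draw d_3=4: τ_3=4, arrival time A_3=7
draw d_4=2: τ_4=2, arrival time A_4=9
draw d_5=4: τ_5=4, arrival time A_5=13
draw d_6=0: τ_6=5, arrival time A_6=18
N_t over t=0..6: 0:0 1:1 2:1 3:2 4:2 5:2 6:2


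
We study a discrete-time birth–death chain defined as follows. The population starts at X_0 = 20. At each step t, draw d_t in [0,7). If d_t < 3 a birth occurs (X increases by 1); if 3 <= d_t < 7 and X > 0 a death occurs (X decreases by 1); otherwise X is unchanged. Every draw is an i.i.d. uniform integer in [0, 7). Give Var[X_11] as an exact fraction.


X can drop by at most 1 per step and X_0 = 20 > T = 11, so X_t >= 20 − t >= 9 > 0 for every t <= 11: the floor at 0 (the 'and X > 0' condition) never binds. Hence X_11 = X_0 + Σ_{t<11} Y_t with i.i.d. increments Y_t = y(d_t) ∈ {+1, −1, 0}.
Outcome values over d=0..6: [1, 1, 1, -1, -1, -1, -1]
Σy = -1, Σy² = 7, M = 7
μ = -1/7 = -1/7,  σ² = 7/7 − (-1/7)² = 48/49
Independent increments: Var[X_11] = 11·σ² = 11·(48/49) = 528/49

528/49


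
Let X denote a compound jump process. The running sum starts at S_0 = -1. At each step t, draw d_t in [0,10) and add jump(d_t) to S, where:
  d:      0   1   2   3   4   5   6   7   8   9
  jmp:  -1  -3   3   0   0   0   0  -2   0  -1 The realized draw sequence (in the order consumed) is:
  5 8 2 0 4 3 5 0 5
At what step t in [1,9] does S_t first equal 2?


t=0: S=-1, d=5, jump=0, S_1=-1
t=1: S=-1, d=8, jump=0, S_2=-1
t=2: S=-1, d=2, jump=3, S_3=2
t=3: S=2, d=0, jump=-1, S_4=1
t=4: S=1, d=4, jump=0, S_5=1
t=5: S=1, d=3, jump=0, S_6=1
t=6: S=1, d=5, jump=0, S_7=1
t=7: S=1, d=0, jump=-1, S_8=0
t=8: S=0, d=5, jump=0, S_9=0

3


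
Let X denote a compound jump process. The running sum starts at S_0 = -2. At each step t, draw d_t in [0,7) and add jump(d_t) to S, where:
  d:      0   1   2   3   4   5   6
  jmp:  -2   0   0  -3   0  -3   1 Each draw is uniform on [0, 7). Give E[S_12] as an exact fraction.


-14

Outcome values over d=0..6: [-2, 0, 0, -3, 0, -3, 1]
Σy = -7, Σy² = 23, M = 7
μ = -7/7 = -1,  σ² = 23/7 − (-1)² = 16/7
E[S_12] = -2 + 12·(-1) = -14


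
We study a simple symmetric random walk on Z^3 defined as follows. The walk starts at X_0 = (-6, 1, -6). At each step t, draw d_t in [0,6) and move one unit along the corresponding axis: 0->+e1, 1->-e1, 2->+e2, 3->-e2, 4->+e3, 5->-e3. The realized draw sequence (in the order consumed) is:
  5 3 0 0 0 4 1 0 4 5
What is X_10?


(-3, 0, -6)

t=0: X=(-6, 1, -6), d=5 → -e3, X_1=(-6, 1, -7)
t=1: X=(-6, 1, -7), d=3 → -e2, X_2=(-6, 0, -7)
t=2: X=(-6, 0, -7), d=0 → +e1, X_3=(-5, 0, -7)
t=3: X=(-5, 0, -7), d=0 → +e1, X_4=(-4, 0, -7)
t=4: X=(-4, 0, -7), d=0 → +e1, X_5=(-3, 0, -7)
t=5: X=(-3, 0, -7), d=4 → +e3, X_6=(-3, 0, -6)
t=6: X=(-3, 0, -6), d=1 → -e1, X_7=(-4, 0, -6)
t=7: X=(-4, 0, -6), d=0 → +e1, X_8=(-3, 0, -6)
t=8: X=(-3, 0, -6), d=4 → +e3, X_9=(-3, 0, -5)
t=9: X=(-3, 0, -5), d=5 → -e3, X_10=(-3, 0, -6)


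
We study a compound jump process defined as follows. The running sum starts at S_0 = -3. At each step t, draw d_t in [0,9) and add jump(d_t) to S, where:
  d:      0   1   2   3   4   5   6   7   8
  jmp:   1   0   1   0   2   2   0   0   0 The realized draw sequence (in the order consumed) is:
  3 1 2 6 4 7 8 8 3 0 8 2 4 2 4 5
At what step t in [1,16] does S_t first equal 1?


t=0: S=-3, d=3, jump=0, S_1=-3
t=1: S=-3, d=1, jump=0, S_2=-3
t=2: S=-3, d=2, jump=1, S_3=-2
t=3: S=-2, d=6, jump=0, S_4=-2
t=4: S=-2, d=4, jump=2, S_5=0
t=5: S=0, d=7, jump=0, S_6=0
t=6: S=0, d=8, jump=0, S_7=0
t=7: S=0, d=8, jump=0, S_8=0
t=8: S=0, d=3, jump=0, S_9=0
t=9: S=0, d=0, jump=1, S_10=1
t=10: S=1, d=8, jump=0, S_11=1
t=11: S=1, d=2, jump=1, S_12=2
t=12: S=2, d=4, jump=2, S_13=4
t=13: S=4, d=2, jump=1, S_14=5
t=14: S=5, d=4, jump=2, S_15=7
t=15: S=7, d=5, jump=2, S_16=9

10


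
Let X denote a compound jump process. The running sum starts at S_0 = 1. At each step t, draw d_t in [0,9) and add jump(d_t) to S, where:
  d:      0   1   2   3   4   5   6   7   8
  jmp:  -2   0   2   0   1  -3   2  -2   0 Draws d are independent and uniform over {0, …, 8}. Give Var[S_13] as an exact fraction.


Outcome values over d=0..8: [-2, 0, 2, 0, 1, -3, 2, -2, 0]
Σy = -2, Σy² = 26, M = 9
μ = -2/9 = -2/9,  σ² = 26/9 − (-2/9)² = 230/81
Independent increments: Var[S_13] = 13·σ² = 13·(230/81) = 2990/81

2990/81


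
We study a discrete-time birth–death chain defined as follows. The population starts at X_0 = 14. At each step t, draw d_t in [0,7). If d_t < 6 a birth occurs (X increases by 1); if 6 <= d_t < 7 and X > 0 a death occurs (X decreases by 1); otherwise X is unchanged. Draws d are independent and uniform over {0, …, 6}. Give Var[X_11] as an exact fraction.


X can drop by at most 1 per step and X_0 = 14 > T = 11, so X_t >= 14 − t >= 3 > 0 for every t <= 11: the floor at 0 (the 'and X > 0' condition) never binds. Hence X_11 = X_0 + Σ_{t<11} Y_t with i.i.d. increments Y_t = y(d_t) ∈ {+1, −1, 0}.
Outcome values over d=0..6: [1, 1, 1, 1, 1, 1, -1]
Σy = 5, Σy² = 7, M = 7
μ = 5/7 = 5/7,  σ² = 7/7 − (5/7)² = 24/49
Independent increments: Var[X_11] = 11·σ² = 11·(24/49) = 264/49

264/49


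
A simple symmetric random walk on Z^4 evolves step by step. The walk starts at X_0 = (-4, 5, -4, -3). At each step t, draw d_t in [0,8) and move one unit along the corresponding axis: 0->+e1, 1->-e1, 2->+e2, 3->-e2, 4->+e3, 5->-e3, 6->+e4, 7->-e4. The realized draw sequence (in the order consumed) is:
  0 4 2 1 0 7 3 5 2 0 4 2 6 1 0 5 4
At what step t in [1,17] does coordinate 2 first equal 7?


12

t=0: X=(-4, 5, -4, -3), d=0 → +e1, X_1=(-3, 5, -4, -3)
t=1: X=(-3, 5, -4, -3), d=4 → +e3, X_2=(-3, 5, -3, -3)
t=2: X=(-3, 5, -3, -3), d=2 → +e2, X_3=(-3, 6, -3, -3)
t=3: X=(-3, 6, -3, -3), d=1 → -e1, X_4=(-4, 6, -3, -3)
t=4: X=(-4, 6, -3, -3), d=0 → +e1, X_5=(-3, 6, -3, -3)
t=5: X=(-3, 6, -3, -3), d=7 → -e4, X_6=(-3, 6, -3, -4)
t=6: X=(-3, 6, -3, -4), d=3 → -e2, X_7=(-3, 5, -3, -4)
t=7: X=(-3, 5, -3, -4), d=5 → -e3, X_8=(-3, 5, -4, -4)
t=8: X=(-3, 5, -4, -4), d=2 → +e2, X_9=(-3, 6, -4, -4)
t=9: X=(-3, 6, -4, -4), d=0 → +e1, X_10=(-2, 6, -4, -4)
t=10: X=(-2, 6, -4, -4), d=4 → +e3, X_11=(-2, 6, -3, -4)
t=11: X=(-2, 6, -3, -4), d=2 → +e2, X_12=(-2, 7, -3, -4)
t=12: X=(-2, 7, -3, -4), d=6 → +e4, X_13=(-2, 7, -3, -3)
t=13: X=(-2, 7, -3, -3), d=1 → -e1, X_14=(-3, 7, -3, -3)
t=14: X=(-3, 7, -3, -3), d=0 → +e1, X_15=(-2, 7, -3, -3)
t=15: X=(-2, 7, -3, -3), d=5 → -e3, X_16=(-2, 7, -4, -3)
t=16: X=(-2, 7, -4, -3), d=4 → +e3, X_17=(-2, 7, -3, -3)


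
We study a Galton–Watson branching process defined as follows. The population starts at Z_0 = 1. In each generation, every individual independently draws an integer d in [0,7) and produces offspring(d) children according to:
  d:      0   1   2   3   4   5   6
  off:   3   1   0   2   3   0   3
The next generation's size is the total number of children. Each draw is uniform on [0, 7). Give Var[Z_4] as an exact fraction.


506926080/5764801

Outcome values over d=0..6: [3, 1, 0, 2, 3, 0, 3]
Σy = 12, Σy² = 32, M = 7
μ = 12/7 = 12/7,  σ² = 32/7 − (12/7)² = 80/49
V_0 = 0, E_0 = 1
V_1 = 80/49·E_0 + (12/7)²·V_0 = 80/49;  E_1 = 12/7
V_2 = 80/49·E_1 + (12/7)²·V_1 = 18240/2401;  E_2 = 144/49
V_3 = 80/49·E_2 + (12/7)²·V_2 = 3191040/117649;  E_3 = 1728/343
V_4 = 80/49·E_3 + (12/7)²·V_3 = 506926080/5764801;  E_4 = 20736/2401


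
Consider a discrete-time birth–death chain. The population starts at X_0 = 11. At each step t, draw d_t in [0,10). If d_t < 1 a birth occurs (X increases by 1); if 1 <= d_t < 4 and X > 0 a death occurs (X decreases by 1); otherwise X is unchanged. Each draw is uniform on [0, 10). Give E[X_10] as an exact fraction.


X can drop by at most 1 per step and X_0 = 11 > T = 10, so X_t >= 11 − t >= 1 > 0 for every t <= 10: the floor at 0 (the 'and X > 0' condition) never binds. Hence X_10 = X_0 + Σ_{t<10} Y_t with i.i.d. increments Y_t = y(d_t) ∈ {+1, −1, 0}.
Outcome values over d=0..9: [1, -1, -1, -1, 0, 0, 0, 0, 0, 0]
Σy = -2, Σy² = 4, M = 10
μ = -2/10 = -1/5,  σ² = 4/10 − (-1/5)² = 9/25
E[X_10] = 11 + 10·(-1/5) = 9

9


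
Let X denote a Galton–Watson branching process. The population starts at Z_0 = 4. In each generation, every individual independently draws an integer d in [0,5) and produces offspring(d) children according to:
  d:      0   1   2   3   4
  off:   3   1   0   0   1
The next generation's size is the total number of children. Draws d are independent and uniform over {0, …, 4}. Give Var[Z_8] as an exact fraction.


192/5

Outcome values over d=0..4: [3, 1, 0, 0, 1]
Σy = 5, Σy² = 11, M = 5
μ = 5/5 = 1,  σ² = 11/5 − (1)² = 6/5
V_0 = 0, E_0 = 4
V_1 = 6/5·E_0 + (1)²·V_0 = 24/5;  E_1 = 4
V_2 = 6/5·E_1 + (1)²·V_1 = 48/5;  E_2 = 4
V_3 = 6/5·E_2 + (1)²·V_2 = 72/5;  E_3 = 4
V_4 = 6/5·E_3 + (1)²·V_3 = 96/5;  E_4 = 4
V_5 = 6/5·E_4 + (1)²·V_4 = 24;  E_5 = 4
V_6 = 6/5·E_5 + (1)²·V_5 = 144/5;  E_6 = 4
V_7 = 6/5·E_6 + (1)²·V_6 = 168/5;  E_7 = 4
V_8 = 6/5·E_7 + (1)²·V_7 = 192/5;  E_8 = 4


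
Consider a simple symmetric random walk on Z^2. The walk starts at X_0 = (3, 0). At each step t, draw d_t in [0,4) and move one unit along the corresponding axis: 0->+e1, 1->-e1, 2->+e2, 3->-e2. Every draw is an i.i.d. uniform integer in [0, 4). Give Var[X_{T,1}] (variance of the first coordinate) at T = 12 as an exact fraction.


6

Outcome values over d=0..3: [1, -1, 0, 0]
Σy = 0, Σy² = 2, M = 4
μ = 0/4 = 0,  σ² = 2/4 − (0)² = 1/2
Independent increments: Var[X_12] = 12·σ² = 12·(1/2) = 6


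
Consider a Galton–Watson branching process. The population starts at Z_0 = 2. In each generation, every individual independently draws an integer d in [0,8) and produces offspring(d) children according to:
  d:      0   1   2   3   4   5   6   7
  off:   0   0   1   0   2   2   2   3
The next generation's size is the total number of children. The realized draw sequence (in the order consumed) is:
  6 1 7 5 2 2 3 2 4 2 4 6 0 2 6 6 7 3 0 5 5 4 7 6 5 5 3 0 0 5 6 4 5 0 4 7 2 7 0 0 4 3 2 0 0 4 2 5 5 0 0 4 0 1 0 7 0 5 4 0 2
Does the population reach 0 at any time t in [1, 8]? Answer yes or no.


no

gen 0: Z_0=2, draws=[6, 1], offspring=[2, 0], Z_1=2
gen 1: Z_1=2, draws=[7, 5], offspring=[3, 2], Z_2=5
gen 2: Z_2=5, draws=[2, 2, 3, 2, 4], offspring=[1, 1, 0, 1, 2], Z_3=5
gen 3: Z_3=5, draws=[2, 4, 6, 0, 2], offspring=[1, 2, 2, 0, 1], Z_4=6
gen 4: Z_4=6, draws=[6, 6, 7, 3, 0, 5], offspring=[2, 2, 3, 0, 0, 2], Z_5=9
gen 5: Z_5=9, draws=[5, 4, 7, 6, 5, 5, 3, 0, 0], offspring=[2, 2, 3, 2, 2, 2, 0, 0, 0], Z_6=13
gen 6: Z_6=13, draws=[5, 6, 4, 5, 0, 4, 7, 2, 7, 0, 0, 4, 3], offspring=[2, 2, 2, 2, 0, 2, 3, 1, 3, 0, 0, 2, 0], Z_7=19
gen 7: Z_7=19, draws=[2, 0, 0, 4, 2, 5, 5, 0, 0, 4, 0, 1, 0, 7, 0, 5, 4, 0, 2], offspring=[1, 0, 0, 2, 1, 2, 2, 0, 0, 2, 0, 0, 0, 3, 0, 2, 2, 0, 1], Z_8=18


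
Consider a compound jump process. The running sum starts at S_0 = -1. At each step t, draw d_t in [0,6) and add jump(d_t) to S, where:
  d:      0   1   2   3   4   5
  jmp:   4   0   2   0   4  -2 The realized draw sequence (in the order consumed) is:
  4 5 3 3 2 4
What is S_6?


t=0: S=-1, d=4, jump=4, S_1=3
t=1: S=3, d=5, jump=-2, S_2=1
t=2: S=1, d=3, jump=0, S_3=1
t=3: S=1, d=3, jump=0, S_4=1
t=4: S=1, d=2, jump=2, S_5=3
t=5: S=3, d=4, jump=4, S_6=7

7


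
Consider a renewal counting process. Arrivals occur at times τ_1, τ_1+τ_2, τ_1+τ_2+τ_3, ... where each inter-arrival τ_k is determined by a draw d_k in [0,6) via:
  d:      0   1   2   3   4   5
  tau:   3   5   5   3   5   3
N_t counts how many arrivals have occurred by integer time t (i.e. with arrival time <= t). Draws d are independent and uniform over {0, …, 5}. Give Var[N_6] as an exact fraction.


3/16

Inter-arrival values over d=0..5: [3, 5, 5, 3, 5, 3]
Each d has probability 1/6, so the pmf of τ is: f(3) = 1/2, f(5) = 1/2
Let p_n(j) = P(N_n = j), with p_0 = [1]. Condition on τ_1: p_n(0) = P(τ > n), and for j >= 1, p_n(j) = Σ_{k<=n} f(k)·p_{n−k}(j−1)
p_1 = [1]  (j = 0)
p_2 = [1]  (j = 0)
p_3 = [1/2, 1/2]  (j = 0..1)
p_4 = [1/2, 1/2]  (j = 0..1)
p_5 = [0, 1]  (j = 0..1)
p_6 = [0, 3/4, 1/4]  (j = 0..2)
E[N_6] = Σ j·p_6(j) = 5/4;  E[N_6²] = Σ j²·p_6(j) = 7/4
Var[N_6] = 7/4 − (5/4)² = 3/16


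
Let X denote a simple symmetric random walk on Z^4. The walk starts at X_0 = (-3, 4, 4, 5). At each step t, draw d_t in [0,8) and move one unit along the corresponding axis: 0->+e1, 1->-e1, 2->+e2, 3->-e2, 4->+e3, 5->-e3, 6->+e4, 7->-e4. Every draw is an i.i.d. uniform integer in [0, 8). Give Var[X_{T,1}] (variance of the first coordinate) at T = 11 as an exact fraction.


Outcome values over d=0..7: [1, -1, 0, 0, 0, 0, 0, 0]
Σy = 0, Σy² = 2, M = 8
μ = 0/8 = 0,  σ² = 2/8 − (0)² = 1/4
Independent increments: Var[X_11] = 11·σ² = 11·(1/4) = 11/4

11/4


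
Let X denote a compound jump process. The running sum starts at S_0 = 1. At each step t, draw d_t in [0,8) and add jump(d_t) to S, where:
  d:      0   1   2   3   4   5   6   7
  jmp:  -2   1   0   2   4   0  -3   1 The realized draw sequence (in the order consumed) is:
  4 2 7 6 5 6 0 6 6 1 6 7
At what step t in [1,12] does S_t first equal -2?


7

t=0: S=1, d=4, jump=4, S_1=5
t=1: S=5, d=2, jump=0, S_2=5
t=2: S=5, d=7, jump=1, S_3=6
t=3: S=6, d=6, jump=-3, S_4=3
t=4: S=3, d=5, jump=0, S_5=3
t=5: S=3, d=6, jump=-3, S_6=0
t=6: S=0, d=0, jump=-2, S_7=-2
t=7: S=-2, d=6, jump=-3, S_8=-5
t=8: S=-5, d=6, jump=-3, S_9=-8
t=9: S=-8, d=1, jump=1, S_10=-7
t=10: S=-7, d=6, jump=-3, S_11=-10
t=11: S=-10, d=7, jump=1, S_12=-9


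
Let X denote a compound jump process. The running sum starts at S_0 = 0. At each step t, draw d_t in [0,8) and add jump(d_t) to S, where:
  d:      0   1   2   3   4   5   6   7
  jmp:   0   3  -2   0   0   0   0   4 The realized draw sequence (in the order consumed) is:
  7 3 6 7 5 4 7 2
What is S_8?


10

t=0: S=0, d=7, jump=4, S_1=4
t=1: S=4, d=3, jump=0, S_2=4
t=2: S=4, d=6, jump=0, S_3=4
t=3: S=4, d=7, jump=4, S_4=8
t=4: S=8, d=5, jump=0, S_5=8
t=5: S=8, d=4, jump=0, S_6=8
t=6: S=8, d=7, jump=4, S_7=12
t=7: S=12, d=2, jump=-2, S_8=10


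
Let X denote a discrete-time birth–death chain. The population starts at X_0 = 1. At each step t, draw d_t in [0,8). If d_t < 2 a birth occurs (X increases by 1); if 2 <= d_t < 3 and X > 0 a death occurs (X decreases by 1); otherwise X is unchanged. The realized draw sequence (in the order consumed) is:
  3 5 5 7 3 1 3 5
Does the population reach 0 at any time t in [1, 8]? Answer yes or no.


t=0: X=1, d=3 → hold, X_1=1
t=1: X=1, d=5 → hold, X_2=1
t=2: X=1, d=5 → hold, X_3=1
t=3: X=1, d=7 → hold, X_4=1
t=4: X=1, d=3 → hold, X_5=1
t=5: X=1, d=1 → birth, X_6=2
t=6: X=2, d=3 → hold, X_7=2
t=7: X=2, d=5 → hold, X_8=2

no


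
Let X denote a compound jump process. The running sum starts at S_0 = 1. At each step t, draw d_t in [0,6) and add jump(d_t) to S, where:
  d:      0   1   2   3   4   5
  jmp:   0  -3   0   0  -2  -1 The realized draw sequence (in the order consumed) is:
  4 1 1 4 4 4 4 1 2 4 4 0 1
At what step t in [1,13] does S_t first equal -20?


10

t=0: S=1, d=4, jump=-2, S_1=-1
t=1: S=-1, d=1, jump=-3, S_2=-4
t=2: S=-4, d=1, jump=-3, S_3=-7
t=3: S=-7, d=4, jump=-2, S_4=-9
t=4: S=-9, d=4, jump=-2, S_5=-11
t=5: S=-11, d=4, jump=-2, S_6=-13
t=6: S=-13, d=4, jump=-2, S_7=-15
t=7: S=-15, d=1, jump=-3, S_8=-18
t=8: S=-18, d=2, jump=0, S_9=-18
t=9: S=-18, d=4, jump=-2, S_10=-20
t=10: S=-20, d=4, jump=-2, S_11=-22
t=11: S=-22, d=0, jump=0, S_12=-22
t=12: S=-22, d=1, jump=-3, S_13=-25


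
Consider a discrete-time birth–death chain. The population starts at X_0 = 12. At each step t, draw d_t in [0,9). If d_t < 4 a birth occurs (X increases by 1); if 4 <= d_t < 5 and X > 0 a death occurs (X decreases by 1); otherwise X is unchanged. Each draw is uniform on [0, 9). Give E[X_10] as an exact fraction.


X can drop by at most 1 per step and X_0 = 12 > T = 10, so X_t >= 12 − t >= 2 > 0 for every t <= 10: the floor at 0 (the 'and X > 0' condition) never binds. Hence X_10 = X_0 + Σ_{t<10} Y_t with i.i.d. increments Y_t = y(d_t) ∈ {+1, −1, 0}.
Outcome values over d=0..8: [1, 1, 1, 1, -1, 0, 0, 0, 0]
Σy = 3, Σy² = 5, M = 9
μ = 3/9 = 1/3,  σ² = 5/9 − (1/3)² = 4/9
E[X_10] = 12 + 10·(1/3) = 46/3

46/3


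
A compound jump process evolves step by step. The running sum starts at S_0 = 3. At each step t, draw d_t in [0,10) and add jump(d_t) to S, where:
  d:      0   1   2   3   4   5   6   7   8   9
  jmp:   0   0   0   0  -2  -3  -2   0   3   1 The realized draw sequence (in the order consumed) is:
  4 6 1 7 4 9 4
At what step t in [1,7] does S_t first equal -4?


7

t=0: S=3, d=4, jump=-2, S_1=1
t=1: S=1, d=6, jump=-2, S_2=-1
t=2: S=-1, d=1, jump=0, S_3=-1
t=3: S=-1, d=7, jump=0, S_4=-1
t=4: S=-1, d=4, jump=-2, S_5=-3
t=5: S=-3, d=9, jump=1, S_6=-2
t=6: S=-2, d=4, jump=-2, S_7=-4


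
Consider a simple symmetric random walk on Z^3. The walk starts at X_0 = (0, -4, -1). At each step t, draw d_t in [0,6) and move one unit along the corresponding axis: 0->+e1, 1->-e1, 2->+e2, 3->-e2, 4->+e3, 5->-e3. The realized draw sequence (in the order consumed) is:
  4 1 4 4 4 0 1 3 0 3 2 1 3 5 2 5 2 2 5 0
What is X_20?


t=0: X=(0, -4, -1), d=4 → +e3, X_1=(0, -4, 0)
t=1: X=(0, -4, 0), d=1 → -e1, X_2=(-1, -4, 0)
t=2: X=(-1, -4, 0), d=4 → +e3, X_3=(-1, -4, 1)
t=3: X=(-1, -4, 1), d=4 → +e3, X_4=(-1, -4, 2)
t=4: X=(-1, -4, 2), d=4 → +e3, X_5=(-1, -4, 3)
t=5: X=(-1, -4, 3), d=0 → +e1, X_6=(0, -4, 3)
t=6: X=(0, -4, 3), d=1 → -e1, X_7=(-1, -4, 3)
t=7: X=(-1, -4, 3), d=3 → -e2, X_8=(-1, -5, 3)
t=8: X=(-1, -5, 3), d=0 → +e1, X_9=(0, -5, 3)
t=9: X=(0, -5, 3), d=3 → -e2, X_10=(0, -6, 3)
t=10: X=(0, -6, 3), d=2 → +e2, X_11=(0, -5, 3)
t=11: X=(0, -5, 3), d=1 → -e1, X_12=(-1, -5, 3)
t=12: X=(-1, -5, 3), d=3 → -e2, X_13=(-1, -6, 3)
t=13: X=(-1, -6, 3), d=5 → -e3, X_14=(-1, -6, 2)
t=14: X=(-1, -6, 2), d=2 → +e2, X_15=(-1, -5, 2)
t=15: X=(-1, -5, 2), d=5 → -e3, X_16=(-1, -5, 1)
t=16: X=(-1, -5, 1), d=2 → +e2, X_17=(-1, -4, 1)
t=17: X=(-1, -4, 1), d=2 → +e2, X_18=(-1, -3, 1)
t=18: X=(-1, -3, 1), d=5 → -e3, X_19=(-1, -3, 0)
t=19: X=(-1, -3, 0), d=0 → +e1, X_20=(0, -3, 0)

(0, -3, 0)


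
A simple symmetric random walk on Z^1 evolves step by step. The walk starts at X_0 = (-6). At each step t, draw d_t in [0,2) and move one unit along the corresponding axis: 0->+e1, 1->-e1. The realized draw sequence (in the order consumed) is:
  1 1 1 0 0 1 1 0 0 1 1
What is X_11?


(-9)

t=0: X=(-6), d=1 → -e1, X_1=(-7)
t=1: X=(-7), d=1 → -e1, X_2=(-8)
t=2: X=(-8), d=1 → -e1, X_3=(-9)
t=3: X=(-9), d=0 → +e1, X_4=(-8)
t=4: X=(-8), d=0 → +e1, X_5=(-7)
t=5: X=(-7), d=1 → -e1, X_6=(-8)
t=6: X=(-8), d=1 → -e1, X_7=(-9)
t=7: X=(-9), d=0 → +e1, X_8=(-8)
t=8: X=(-8), d=0 → +e1, X_9=(-7)
t=9: X=(-7), d=1 → -e1, X_10=(-8)
t=10: X=(-8), d=1 → -e1, X_11=(-9)


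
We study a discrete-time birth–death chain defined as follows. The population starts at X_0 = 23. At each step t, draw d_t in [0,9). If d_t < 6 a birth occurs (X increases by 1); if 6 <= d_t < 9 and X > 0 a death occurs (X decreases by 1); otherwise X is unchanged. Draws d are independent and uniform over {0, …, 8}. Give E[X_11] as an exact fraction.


80/3

X can drop by at most 1 per step and X_0 = 23 > T = 11, so X_t >= 23 − t >= 12 > 0 for every t <= 11: the floor at 0 (the 'and X > 0' condition) never binds. Hence X_11 = X_0 + Σ_{t<11} Y_t with i.i.d. increments Y_t = y(d_t) ∈ {+1, −1, 0}.
Outcome values over d=0..8: [1, 1, 1, 1, 1, 1, -1, -1, -1]
Σy = 3, Σy² = 9, M = 9
μ = 3/9 = 1/3,  σ² = 9/9 − (1/3)² = 8/9
E[X_11] = 23 + 11·(1/3) = 80/3
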